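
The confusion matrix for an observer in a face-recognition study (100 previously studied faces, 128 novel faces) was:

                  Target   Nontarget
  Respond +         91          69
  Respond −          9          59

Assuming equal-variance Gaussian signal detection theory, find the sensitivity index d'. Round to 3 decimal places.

d' = 1.243

H = 91/100 = 0.9100
FA = 69/128 = 0.5391
z(0.9100) = 1.3408, z(0.5391) = 0.0982
d' = z(H) − z(FA) = 1.3408 − 0.0982 = 1.2426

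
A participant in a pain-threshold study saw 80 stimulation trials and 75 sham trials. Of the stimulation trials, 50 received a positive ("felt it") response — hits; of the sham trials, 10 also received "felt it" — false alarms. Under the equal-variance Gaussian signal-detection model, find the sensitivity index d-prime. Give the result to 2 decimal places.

H = 50/80 = 0.6250
FA = 10/75 = 0.1333
z(H) = z(0.6250) = 0.319
z(FA) = z(0.1333) = -1.111
d' = z(H) − z(FA) = 0.319 − (-1.111) = 1.430

d-prime = 1.43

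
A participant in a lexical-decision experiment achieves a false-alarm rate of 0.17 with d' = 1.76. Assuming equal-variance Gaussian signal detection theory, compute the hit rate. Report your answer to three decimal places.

z(false-alarm rate) = z(0.17) = -0.9542
z(H) = z(FA) + d' = -0.9542 + 1.76 = 0.8058
hit rate = Φ(0.8058) = 0.7898

hit rate = 0.790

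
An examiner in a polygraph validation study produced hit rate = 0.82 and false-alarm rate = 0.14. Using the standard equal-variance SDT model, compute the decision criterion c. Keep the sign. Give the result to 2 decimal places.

c = 0.08

Φ⁻¹(H) = Φ⁻¹(0.82) = 0.9154
Φ⁻¹(FA) = Φ⁻¹(0.14) = -1.0803
c = −½·[z(H) + z(FA)] = −0.5 × (0.9154 + (-1.0803)) = 0.08245
c > 0: the examiner has a conservative response bias.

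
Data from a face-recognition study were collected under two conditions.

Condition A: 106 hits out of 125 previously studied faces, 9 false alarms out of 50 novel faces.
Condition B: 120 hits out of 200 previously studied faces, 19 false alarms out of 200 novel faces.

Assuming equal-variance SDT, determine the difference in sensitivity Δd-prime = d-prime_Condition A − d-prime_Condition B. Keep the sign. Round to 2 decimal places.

Condition A: z(0.8480) = 1.028, z(0.1800) = -0.915, d' = 1.943
Condition B: z(0.6000) = 0.253, z(0.0950) = -1.311, d' = 1.564
Δd' = d'_Condition A − d'_Condition B = 1.943 − 1.564 = 0.379
Condition A has the higher sensitivity.

Δd-prime = 0.38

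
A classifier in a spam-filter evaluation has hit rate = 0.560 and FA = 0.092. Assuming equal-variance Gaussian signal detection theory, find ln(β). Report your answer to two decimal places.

ln β = 0.87

Φ⁻¹(H) = Φ⁻¹(0.560) = 0.151
Φ⁻¹(FA) = Φ⁻¹(0.092) = -1.329
ln β = −½·[z(H)² − z(FA)²] = −0.5 × (0.023 − 1.766) = 0.8715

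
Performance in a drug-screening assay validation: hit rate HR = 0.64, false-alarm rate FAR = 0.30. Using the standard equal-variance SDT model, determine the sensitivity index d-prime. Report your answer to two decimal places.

d-prime = 0.88

z(0.64) = 0.358, z(0.30) = -0.524
d' = z(H) − z(FA) = 0.358 − (-0.524) = 0.882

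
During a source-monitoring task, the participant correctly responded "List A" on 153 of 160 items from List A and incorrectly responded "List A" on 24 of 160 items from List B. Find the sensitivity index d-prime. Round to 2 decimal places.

H = 153/160 = 0.9563
FA = 24/160 = 0.1500
Φ⁻¹(0.9563) = 1.709, Φ⁻¹(0.1500) = -1.036
d' = z(H) − z(FA) = 1.709 − (-1.036) = 2.745

d-prime = 2.75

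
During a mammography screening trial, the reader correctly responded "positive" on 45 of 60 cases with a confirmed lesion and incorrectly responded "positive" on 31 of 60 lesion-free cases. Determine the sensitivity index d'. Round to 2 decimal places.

H = 45/60 = 0.7500
FA = 31/60 = 0.5167
z(H) = 0.6745
z(FA) = 0.0419
d' = z(H) − z(FA) = 0.6745 − 0.0419 = 0.6326

d' = 0.63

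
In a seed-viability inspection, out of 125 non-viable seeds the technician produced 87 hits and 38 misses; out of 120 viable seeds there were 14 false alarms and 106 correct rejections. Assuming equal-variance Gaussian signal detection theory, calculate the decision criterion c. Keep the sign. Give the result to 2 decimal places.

c = 0.34

H = 87/125 = 0.6960
FA = 14/120 = 0.1167
Φ⁻¹(0.6960) = 0.5129, Φ⁻¹(0.1167) = -1.1916
c = −½·[z(H) + z(FA)] = −0.5 × (0.5129 + (-1.1916)) = 0.33935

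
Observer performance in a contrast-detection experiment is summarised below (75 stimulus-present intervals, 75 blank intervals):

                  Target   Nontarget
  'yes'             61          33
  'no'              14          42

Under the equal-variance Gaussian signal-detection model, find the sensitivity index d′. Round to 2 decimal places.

d′ = 1.04

H = 61/75 = 0.8133
FA = 33/75 = 0.4400
Φ⁻¹(H) = 0.890
Φ⁻¹(FA) = -0.151
d' = z(H) − z(FA) = 0.890 − (-0.151) = 1.041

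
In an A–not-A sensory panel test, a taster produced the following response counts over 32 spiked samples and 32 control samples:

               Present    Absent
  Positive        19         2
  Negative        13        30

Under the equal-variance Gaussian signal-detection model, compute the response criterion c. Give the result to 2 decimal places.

H = 19/32 = 0.5938
FA = 2/32 = 0.0625
z(H) = z(0.5938) = 0.237
z(FA) = z(0.0625) = -1.534
c = −½·[z(H) + z(FA)] = −0.5 × (0.237 + (-1.534)) = 0.6485
c > 0: the taster has a conservative response bias.

c = 0.65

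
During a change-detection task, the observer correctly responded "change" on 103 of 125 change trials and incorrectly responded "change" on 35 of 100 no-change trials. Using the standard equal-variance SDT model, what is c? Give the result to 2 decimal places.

H = 103/125 = 0.8240
FA = 35/100 = 0.3500
z(0.8240) = 0.9307, z(0.3500) = -0.3853
c = −½·[z(H) + z(FA)] = −0.5 × (0.9307 + (-0.3853)) = -0.2727
c < 0: the observer has a liberal response bias.

c = -0.27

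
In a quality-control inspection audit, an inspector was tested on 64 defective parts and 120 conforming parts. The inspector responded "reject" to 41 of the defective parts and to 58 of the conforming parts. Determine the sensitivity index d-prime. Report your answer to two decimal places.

d-prime = 0.40

H = 41/64 = 0.6406
FA = 58/120 = 0.4833
z(0.6406) = 0.3601, z(0.4833) = -0.0419
d' = z(H) − z(FA) = 0.3601 − (-0.0419) = 0.4020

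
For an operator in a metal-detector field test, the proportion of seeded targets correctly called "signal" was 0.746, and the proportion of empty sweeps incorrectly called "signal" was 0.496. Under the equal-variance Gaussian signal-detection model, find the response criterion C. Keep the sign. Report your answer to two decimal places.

z(H) = 0.6620
z(FA) = -0.0100
c = −½·[z(H) + z(FA)] = −0.5 × (0.6620 + (-0.0100)) = -0.3260

C = -0.33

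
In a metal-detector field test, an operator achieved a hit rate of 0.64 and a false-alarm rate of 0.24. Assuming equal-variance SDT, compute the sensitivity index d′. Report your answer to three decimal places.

z(H) = 0.3585
z(FA) = -0.7063
d' = z(H) − z(FA) = 0.3585 − (-0.7063) = 1.0648

d′ = 1.065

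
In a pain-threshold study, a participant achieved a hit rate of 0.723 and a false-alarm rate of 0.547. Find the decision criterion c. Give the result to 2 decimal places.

c = -0.35

Φ⁻¹(H) = 0.5918
Φ⁻¹(FA) = 0.1181
c = −½·[z(H) + z(FA)] = −0.5 × (0.5918 + 0.1181) = -0.35495
c < 0: the participant has a liberal response bias.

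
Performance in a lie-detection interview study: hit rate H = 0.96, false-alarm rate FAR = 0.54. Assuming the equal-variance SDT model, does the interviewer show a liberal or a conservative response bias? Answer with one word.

z(H) = 1.751, z(FA) = 0.100
c = −½·(z(H) + z(FA)) = -0.9255
c < 0 → liberal criterion (biased toward responding “yes”).

liberal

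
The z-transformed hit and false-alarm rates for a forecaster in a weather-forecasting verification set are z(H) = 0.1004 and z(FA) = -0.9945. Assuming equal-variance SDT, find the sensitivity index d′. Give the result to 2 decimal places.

d' = z(H) − z(FA) = 0.1004 − (-0.9945) = 1.0949

d′ = 1.09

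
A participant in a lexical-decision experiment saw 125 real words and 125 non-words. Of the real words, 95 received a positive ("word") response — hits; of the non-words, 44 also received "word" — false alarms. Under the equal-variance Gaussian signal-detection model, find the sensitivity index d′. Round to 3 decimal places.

d′ = 1.086

H = 95/125 = 0.7600
FA = 44/125 = 0.3520
z(H) = z(0.7600) = 0.7063
z(FA) = z(0.3520) = -0.3799
d' = z(H) − z(FA) = 0.7063 − (-0.3799) = 1.0862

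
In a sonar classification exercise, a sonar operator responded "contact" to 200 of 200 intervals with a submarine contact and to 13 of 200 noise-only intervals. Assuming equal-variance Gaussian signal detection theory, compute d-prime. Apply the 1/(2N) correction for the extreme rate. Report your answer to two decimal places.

The hit rate is 200/200 = 1, so apply the 1/(2N) correction: H → 1 − 1/(2·200) = 0.99750.
z(H) = z(0.99750) = 2.807
z(FA) = z(0.06500) = -1.514
d' = 2.807 − (-1.514) = 4.321

d-prime = 4.32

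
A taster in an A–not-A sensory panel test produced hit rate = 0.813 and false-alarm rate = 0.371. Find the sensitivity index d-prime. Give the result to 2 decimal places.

z(0.813) = 0.8890, z(0.371) = -0.3292
d' = z(H) − z(FA) = 0.8890 − (-0.3292) = 1.2182

d-prime = 1.22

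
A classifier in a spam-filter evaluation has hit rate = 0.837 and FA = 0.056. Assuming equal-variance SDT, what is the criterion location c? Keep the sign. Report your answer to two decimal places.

z(0.837) = 0.982, z(0.056) = -1.589
c = −½·[z(H) + z(FA)] = −0.5 × (0.982 + (-1.589)) = 0.3035

c = 0.30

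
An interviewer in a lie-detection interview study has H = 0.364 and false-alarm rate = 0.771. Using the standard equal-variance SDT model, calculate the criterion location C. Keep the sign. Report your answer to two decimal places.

z(H) = -0.348
z(FA) = 0.742
c = −½·[z(H) + z(FA)] = −0.5 × (-0.348 + 0.742) = -0.197

C = -0.20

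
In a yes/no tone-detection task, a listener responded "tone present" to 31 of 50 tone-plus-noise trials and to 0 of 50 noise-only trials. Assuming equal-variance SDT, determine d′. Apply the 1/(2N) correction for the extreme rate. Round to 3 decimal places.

d′ = 2.632

The false-alarm rate is 0/50 = 0, so apply the 1/(2N) correction: FA → 1/(2·50) = 0.01000.
z(H) = z(0.62000) = 0.3055
z(FA) = z(0.01000) = -2.3263
d' = 0.3055 − (-2.3263) = 2.6318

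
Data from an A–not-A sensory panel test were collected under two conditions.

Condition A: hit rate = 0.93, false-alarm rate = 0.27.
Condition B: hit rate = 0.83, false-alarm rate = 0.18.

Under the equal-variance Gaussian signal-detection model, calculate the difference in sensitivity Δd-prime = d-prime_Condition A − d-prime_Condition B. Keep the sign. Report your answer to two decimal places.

Δd-prime = 0.22

Condition A: z(0.93) = 1.476, z(0.27) = -0.613, d' = 2.089
Condition B: z(0.83) = 0.954, z(0.18) = -0.915, d' = 1.869
Δd' = d'_Condition A − d'_Condition B = 2.089 − 1.869 = 0.220
Condition A has the higher sensitivity.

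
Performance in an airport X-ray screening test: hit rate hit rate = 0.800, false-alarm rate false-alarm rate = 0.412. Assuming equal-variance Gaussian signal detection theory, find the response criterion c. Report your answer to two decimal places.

Φ⁻¹(H) = 0.842
Φ⁻¹(FA) = -0.222
c = −½·[z(H) + z(FA)] = −0.5 × (0.842 + (-0.222)) = -0.310

c = -0.31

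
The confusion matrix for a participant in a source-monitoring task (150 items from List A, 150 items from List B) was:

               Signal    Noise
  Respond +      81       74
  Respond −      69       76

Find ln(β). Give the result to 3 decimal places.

ln β = -0.005

H = 81/150 = 0.5400
FA = 74/150 = 0.4933
z(H) = z(0.5400) = 0.1004
z(FA) = z(0.4933) = -0.0168
ln β = −½·[z(H)² − z(FA)²] = −0.5 × (0.0101 − 0.0003) = -0.0049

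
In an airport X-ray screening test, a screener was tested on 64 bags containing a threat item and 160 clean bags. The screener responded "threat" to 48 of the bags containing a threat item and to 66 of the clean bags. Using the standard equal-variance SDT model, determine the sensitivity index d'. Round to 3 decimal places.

H = 48/64 = 0.7500
FA = 66/160 = 0.4125
Φ⁻¹(0.7500) = 0.6745, Φ⁻¹(0.4125) = -0.2211
d' = z(H) − z(FA) = 0.6745 − (-0.2211) = 0.8956

d' = 0.896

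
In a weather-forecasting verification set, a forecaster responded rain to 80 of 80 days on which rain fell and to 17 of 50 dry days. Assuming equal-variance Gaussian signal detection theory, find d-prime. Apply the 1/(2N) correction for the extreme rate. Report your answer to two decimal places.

The hit rate is 80/80 = 1, so apply the 1/(2N) correction: H → 1 − 1/(2·80) = 0.99375.
z(H) = z(0.99375) = 2.498
z(FA) = z(0.34000) = -0.412
d' = 2.498 − (-0.412) = 2.910

d-prime = 2.91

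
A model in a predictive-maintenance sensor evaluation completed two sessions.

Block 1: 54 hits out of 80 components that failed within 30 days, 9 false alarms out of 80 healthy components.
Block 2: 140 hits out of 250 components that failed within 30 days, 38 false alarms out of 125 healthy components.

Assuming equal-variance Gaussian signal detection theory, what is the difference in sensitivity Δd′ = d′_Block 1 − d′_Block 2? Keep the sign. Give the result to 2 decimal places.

Block 1: z(0.6750) = 0.454, z(0.1125) = -1.213, d' = 1.667
Block 2: z(0.5600) = 0.151, z(0.3040) = -0.513, d' = 0.664
Δd' = d'_Block 1 − d'_Block 2 = 1.667 − 0.664 = 1.003
Block 1 has the higher sensitivity.

Δd′ = 1.00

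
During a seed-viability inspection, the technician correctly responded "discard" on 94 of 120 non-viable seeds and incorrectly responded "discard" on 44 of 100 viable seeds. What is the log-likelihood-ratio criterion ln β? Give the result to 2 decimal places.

ln β = -0.30

H = 94/120 = 0.7833
FA = 44/100 = 0.4400
Φ⁻¹(0.7833) = 0.783, Φ⁻¹(0.4400) = -0.151
ln β = −½·[z(H)² − z(FA)²] = −0.5 × (0.613 − 0.023) = -0.295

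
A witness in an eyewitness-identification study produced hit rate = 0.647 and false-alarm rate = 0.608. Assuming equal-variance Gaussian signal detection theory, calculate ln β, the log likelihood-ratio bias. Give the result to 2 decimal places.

ln β = -0.03

z(H) = z(0.647) = 0.377
z(FA) = z(0.608) = 0.274
ln β = −½·[z(H)² − z(FA)²] = −0.5 × (0.142 − 0.075) = -0.0335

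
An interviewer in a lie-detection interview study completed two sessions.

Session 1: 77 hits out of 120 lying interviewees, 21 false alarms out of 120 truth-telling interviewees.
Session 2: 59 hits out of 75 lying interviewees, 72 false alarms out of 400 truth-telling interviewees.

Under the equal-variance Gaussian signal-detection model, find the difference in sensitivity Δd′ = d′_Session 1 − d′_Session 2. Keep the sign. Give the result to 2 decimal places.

Δd′ = -0.41

Session 1: z(0.6417) = 0.363, z(0.1750) = -0.935, d' = 1.298
Session 2: z(0.7867) = 0.795, z(0.1800) = -0.915, d' = 1.710
Δd' = d'_Session 1 − d'_Session 2 = 1.298 − 1.710 = -0.412
Session 2 has the higher sensitivity.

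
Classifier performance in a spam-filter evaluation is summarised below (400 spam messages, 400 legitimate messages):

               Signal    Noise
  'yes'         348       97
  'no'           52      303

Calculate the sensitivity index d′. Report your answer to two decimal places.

d′ = 1.82

H = 348/400 = 0.8700
FA = 97/400 = 0.2425
z(H) = z(0.8700) = 1.1264
z(FA) = z(0.2425) = -0.6983
d' = z(H) − z(FA) = 1.1264 − (-0.6983) = 1.8247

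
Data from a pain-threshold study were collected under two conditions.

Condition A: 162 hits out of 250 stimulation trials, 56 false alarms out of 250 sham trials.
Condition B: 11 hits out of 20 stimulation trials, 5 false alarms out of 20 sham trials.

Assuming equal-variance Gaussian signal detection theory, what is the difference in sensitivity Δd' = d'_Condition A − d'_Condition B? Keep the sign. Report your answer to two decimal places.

Condition A: z(0.6480) = 0.380, z(0.2240) = -0.759, d' = 1.139
Condition B: z(0.5500) = 0.126, z(0.2500) = -0.674, d' = 0.800
Δd' = d'_Condition A − d'_Condition B = 1.139 − 0.800 = 0.339
Condition A has the higher sensitivity.

Δd' = 0.34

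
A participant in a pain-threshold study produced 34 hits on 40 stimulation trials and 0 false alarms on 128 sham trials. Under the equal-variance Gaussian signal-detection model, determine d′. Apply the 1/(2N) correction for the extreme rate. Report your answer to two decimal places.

The false-alarm rate is 0/128 = 0, so apply the 1/(2N) correction: FA → 1/(2·128) = 0.00391.
z(H) = z(0.85000) = 1.036
z(FA) = z(0.00391) = -2.660
d' = 1.036 − (-2.660) = 3.696

d′ = 3.70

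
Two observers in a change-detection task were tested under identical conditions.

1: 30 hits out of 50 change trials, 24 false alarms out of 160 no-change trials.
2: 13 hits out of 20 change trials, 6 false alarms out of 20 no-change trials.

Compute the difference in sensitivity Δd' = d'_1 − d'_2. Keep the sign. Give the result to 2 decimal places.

Δd' = 0.38

1: z(0.6000) = 0.253, z(0.1500) = -1.036, d' = 1.289
2: z(0.6500) = 0.385, z(0.3000) = -0.524, d' = 0.909
Δd' = d'_1 − d'_2 = 1.289 − 0.909 = 0.380
1 has the higher sensitivity.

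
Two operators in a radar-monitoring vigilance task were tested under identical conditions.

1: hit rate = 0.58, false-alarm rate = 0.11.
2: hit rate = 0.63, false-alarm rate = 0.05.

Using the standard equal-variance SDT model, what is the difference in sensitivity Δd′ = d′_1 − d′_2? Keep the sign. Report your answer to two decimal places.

Δd′ = -0.55

1: z(0.58) = 0.202, z(0.11) = -1.227, d' = 1.429
2: z(0.63) = 0.332, z(0.05) = -1.645, d' = 1.977
Δd' = d'_1 − d'_2 = 1.429 − 1.977 = -0.548
2 has the higher sensitivity.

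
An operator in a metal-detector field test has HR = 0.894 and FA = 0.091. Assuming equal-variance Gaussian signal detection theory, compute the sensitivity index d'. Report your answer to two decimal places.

d' = 2.58

Φ⁻¹(H) = 1.248
Φ⁻¹(FA) = -1.335
d' = z(H) − z(FA) = 1.248 − (-1.335) = 2.583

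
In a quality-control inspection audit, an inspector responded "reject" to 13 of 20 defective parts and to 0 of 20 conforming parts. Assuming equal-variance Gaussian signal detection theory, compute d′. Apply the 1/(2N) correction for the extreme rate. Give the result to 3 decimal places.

The false-alarm rate is 0/20 = 0, so apply the 1/(2N) correction: FA → 1/(2·20) = 0.02500.
z(H) = z(0.65000) = 0.3853
z(FA) = z(0.02500) = -1.9600
d' = 0.3853 − (-1.9600) = 2.3453

d′ = 2.345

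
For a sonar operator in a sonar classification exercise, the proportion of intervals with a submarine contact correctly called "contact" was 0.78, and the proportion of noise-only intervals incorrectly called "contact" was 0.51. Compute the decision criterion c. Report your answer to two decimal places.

Φ⁻¹(H) = 0.7722
Φ⁻¹(FA) = 0.0251
c = −½·[z(H) + z(FA)] = −0.5 × (0.7722 + 0.0251) = -0.39865

c = -0.40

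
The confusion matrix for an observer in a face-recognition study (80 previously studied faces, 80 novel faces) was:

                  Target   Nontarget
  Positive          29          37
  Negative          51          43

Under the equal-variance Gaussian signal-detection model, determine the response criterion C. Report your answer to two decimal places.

H = 29/80 = 0.3625
FA = 37/80 = 0.4625
z(H) = -0.352
z(FA) = -0.094
c = −½·[z(H) + z(FA)] = −0.5 × (-0.352 + (-0.094)) = 0.223

C = 0.22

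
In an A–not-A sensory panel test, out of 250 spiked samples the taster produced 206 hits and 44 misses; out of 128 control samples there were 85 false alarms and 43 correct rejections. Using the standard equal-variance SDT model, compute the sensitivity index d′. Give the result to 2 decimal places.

H = 206/250 = 0.8240
FA = 85/128 = 0.6641
z(H) = 0.9307
z(FA) = 0.4237
d' = z(H) − z(FA) = 0.9307 − 0.4237 = 0.5070

d′ = 0.51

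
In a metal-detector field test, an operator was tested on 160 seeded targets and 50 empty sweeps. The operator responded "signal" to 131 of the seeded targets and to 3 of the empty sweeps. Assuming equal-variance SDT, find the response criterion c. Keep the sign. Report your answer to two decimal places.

c = 0.32

H = 131/160 = 0.8187
FA = 3/50 = 0.0600
z(H) = z(0.8187) = 0.9104
z(FA) = z(0.0600) = -1.5548
c = −½·[z(H) + z(FA)] = −0.5 × (0.9104 + (-1.5548)) = 0.3222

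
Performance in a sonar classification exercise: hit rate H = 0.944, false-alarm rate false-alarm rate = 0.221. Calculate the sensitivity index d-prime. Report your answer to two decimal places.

Φ⁻¹(H) = 1.5893
Φ⁻¹(FA) = -0.7688
d' = z(H) − z(FA) = 1.5893 − (-0.7688) = 2.3581

d-prime = 2.36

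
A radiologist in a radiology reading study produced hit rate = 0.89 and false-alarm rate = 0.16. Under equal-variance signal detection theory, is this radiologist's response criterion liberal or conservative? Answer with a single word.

z(H) = 1.227, z(FA) = -0.994
c = −½·(z(H) + z(FA)) = -0.1165
c < 0 → liberal criterion (biased toward responding “yes”).

liberal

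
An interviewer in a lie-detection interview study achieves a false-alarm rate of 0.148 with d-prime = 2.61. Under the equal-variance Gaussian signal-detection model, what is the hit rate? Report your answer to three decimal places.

z(false-alarm rate) = z(0.148) = -1.0450
z(H) = z(FA) + d' = -1.0450 + 2.61 = 1.5650
hit rate = Φ(1.5650) = 0.9412

hit rate = 0.941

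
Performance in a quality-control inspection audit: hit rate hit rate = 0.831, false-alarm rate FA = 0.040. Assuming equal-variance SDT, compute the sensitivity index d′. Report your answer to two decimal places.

z(H) = z(0.831) = 0.958
z(FA) = z(0.040) = -1.751
d' = z(H) − z(FA) = 0.958 − (-1.751) = 2.709

d′ = 2.71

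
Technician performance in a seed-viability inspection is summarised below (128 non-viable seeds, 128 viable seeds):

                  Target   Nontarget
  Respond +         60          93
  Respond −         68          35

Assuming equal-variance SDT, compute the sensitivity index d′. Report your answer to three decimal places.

H = 60/128 = 0.4688
FA = 93/128 = 0.7266
Φ⁻¹(H) = -0.0783
Φ⁻¹(FA) = 0.6026
d' = z(H) − z(FA) = -0.0783 − 0.6026 = -0.6809

d′ = -0.681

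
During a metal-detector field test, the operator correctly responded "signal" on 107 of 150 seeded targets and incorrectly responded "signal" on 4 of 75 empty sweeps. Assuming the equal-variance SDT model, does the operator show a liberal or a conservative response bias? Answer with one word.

conservative

z(H) = 0.563, z(FA) = -1.613
c = −½·(z(H) + z(FA)) = 0.525
c > 0 → conservative criterion (biased toward responding “no”).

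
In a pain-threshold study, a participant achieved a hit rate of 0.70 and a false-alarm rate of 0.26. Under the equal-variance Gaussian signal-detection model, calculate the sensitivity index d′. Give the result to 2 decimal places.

d′ = 1.17

z(H) = 0.524
z(FA) = -0.643
d' = z(H) − z(FA) = 0.524 − (-0.643) = 1.167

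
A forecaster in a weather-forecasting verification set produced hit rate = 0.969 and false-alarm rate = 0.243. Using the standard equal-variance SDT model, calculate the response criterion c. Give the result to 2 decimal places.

c = -0.58

Φ⁻¹(0.969) = 1.8663, Φ⁻¹(0.243) = -0.6967
c = −½·[z(H) + z(FA)] = −0.5 × (1.8663 + (-0.6967)) = -0.5848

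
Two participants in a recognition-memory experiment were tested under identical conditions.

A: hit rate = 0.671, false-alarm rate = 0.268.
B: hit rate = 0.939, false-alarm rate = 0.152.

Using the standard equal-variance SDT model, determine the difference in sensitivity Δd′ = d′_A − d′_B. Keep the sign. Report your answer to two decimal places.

Δd′ = -1.51

A: z(0.671) = 0.443, z(0.268) = -0.619, d' = 1.062
B: z(0.939) = 1.546, z(0.152) = -1.028, d' = 2.574
Δd' = d'_A − d'_B = 1.062 − 2.574 = -1.512
B has the higher sensitivity.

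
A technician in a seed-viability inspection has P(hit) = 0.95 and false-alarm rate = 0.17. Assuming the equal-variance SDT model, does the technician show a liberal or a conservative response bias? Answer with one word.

z(H) = 1.645, z(FA) = -0.954
c = −½·(z(H) + z(FA)) = -0.3455
c < 0 → liberal criterion (biased toward responding “yes”).

liberal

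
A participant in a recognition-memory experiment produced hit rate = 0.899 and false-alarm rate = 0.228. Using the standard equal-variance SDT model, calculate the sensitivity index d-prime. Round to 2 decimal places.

z(H) = 1.2759
z(FA) = -0.7454
d' = z(H) − z(FA) = 1.2759 − (-0.7454) = 2.0213

d-prime = 2.02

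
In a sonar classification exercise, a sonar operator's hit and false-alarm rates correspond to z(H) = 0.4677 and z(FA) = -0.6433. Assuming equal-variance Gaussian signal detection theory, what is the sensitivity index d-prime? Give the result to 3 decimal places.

d' = z(H) − z(FA) = 0.4677 − (-0.6433) = 1.1110

d-prime = 1.111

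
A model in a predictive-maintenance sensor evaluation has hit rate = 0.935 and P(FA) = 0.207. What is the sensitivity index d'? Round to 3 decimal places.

d' = 2.331

Φ⁻¹(H) = Φ⁻¹(0.935) = 1.5141
Φ⁻¹(FA) = Φ⁻¹(0.207) = -0.8169
d' = z(H) − z(FA) = 1.5141 − (-0.8169) = 2.3310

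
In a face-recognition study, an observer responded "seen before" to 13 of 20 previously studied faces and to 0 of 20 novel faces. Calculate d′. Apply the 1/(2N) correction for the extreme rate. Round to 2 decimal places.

The false-alarm rate is 0/20 = 0, so apply the 1/(2N) correction: FA → 1/(2·20) = 0.02500.
z(H) = z(0.65000) = 0.385
z(FA) = z(0.02500) = -1.960
d' = 0.385 − (-1.960) = 2.345

d′ = 2.35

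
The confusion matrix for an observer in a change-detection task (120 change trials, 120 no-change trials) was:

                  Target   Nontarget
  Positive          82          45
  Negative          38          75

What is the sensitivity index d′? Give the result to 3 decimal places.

H = 82/120 = 0.6833
FA = 45/120 = 0.3750
z(0.6833) = 0.4769, z(0.3750) = -0.3186
d' = z(H) − z(FA) = 0.4769 − (-0.3186) = 0.7955

d′ = 0.796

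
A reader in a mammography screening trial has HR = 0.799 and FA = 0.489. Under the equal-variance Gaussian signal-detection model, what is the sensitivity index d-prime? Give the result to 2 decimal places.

d-prime = 0.87

Φ⁻¹(H) = Φ⁻¹(0.799) = 0.838
Φ⁻¹(FA) = Φ⁻¹(0.489) = -0.028
d' = z(H) − z(FA) = 0.838 − (-0.028) = 0.866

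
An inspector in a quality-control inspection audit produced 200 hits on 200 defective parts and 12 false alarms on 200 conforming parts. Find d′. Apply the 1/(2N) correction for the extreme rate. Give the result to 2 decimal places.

d′ = 4.36

The hit rate is 200/200 = 1, so apply the 1/(2N) correction: H → 1 − 1/(2·200) = 0.99750.
z(H) = z(0.99750) = 2.807
z(FA) = z(0.06000) = -1.555
d' = 2.807 − (-1.555) = 4.362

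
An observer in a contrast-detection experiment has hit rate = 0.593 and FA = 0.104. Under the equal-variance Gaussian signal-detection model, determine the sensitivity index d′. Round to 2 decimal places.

d′ = 1.49

z(H) = z(0.593) = 0.235
z(FA) = z(0.104) = -1.259
d' = z(H) − z(FA) = 0.235 − (-1.259) = 1.494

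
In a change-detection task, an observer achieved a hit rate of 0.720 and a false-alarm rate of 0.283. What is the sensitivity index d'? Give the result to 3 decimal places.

d' = 1.157

Φ⁻¹(0.720) = 0.5828, Φ⁻¹(0.283) = -0.5740
d' = z(H) − z(FA) = 0.5828 − (-0.5740) = 1.1568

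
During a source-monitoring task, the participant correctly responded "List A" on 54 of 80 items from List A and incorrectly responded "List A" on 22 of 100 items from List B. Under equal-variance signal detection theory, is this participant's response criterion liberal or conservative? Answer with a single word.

conservative

z(H) = 0.454, z(FA) = -0.772
c = −½·(z(H) + z(FA)) = 0.159
c > 0 → conservative criterion (biased toward responding “no”).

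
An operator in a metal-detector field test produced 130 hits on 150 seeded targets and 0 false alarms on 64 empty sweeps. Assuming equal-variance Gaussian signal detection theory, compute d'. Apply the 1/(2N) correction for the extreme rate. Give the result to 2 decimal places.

The false-alarm rate is 0/64 = 0, so apply the 1/(2N) correction: FA → 1/(2·64) = 0.00781.
z(H) = z(0.86667) = 1.111
z(FA) = z(0.00781) = -2.418
d' = 1.111 − (-2.418) = 3.529

d' = 3.53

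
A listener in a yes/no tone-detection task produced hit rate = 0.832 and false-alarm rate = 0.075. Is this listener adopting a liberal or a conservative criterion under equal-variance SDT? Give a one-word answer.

z(H) = 0.962, z(FA) = -1.440
c = −½·(z(H) + z(FA)) = 0.239
c > 0 → conservative criterion (biased toward responding “no”).

conservative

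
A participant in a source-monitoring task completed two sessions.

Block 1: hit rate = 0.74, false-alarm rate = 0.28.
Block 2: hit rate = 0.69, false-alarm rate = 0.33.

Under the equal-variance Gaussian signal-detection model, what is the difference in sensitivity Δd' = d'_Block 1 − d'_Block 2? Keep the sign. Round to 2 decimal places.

Δd' = 0.29

Block 1: z(0.74) = 0.643, z(0.28) = -0.583, d' = 1.226
Block 2: z(0.69) = 0.496, z(0.33) = -0.440, d' = 0.936
Δd' = d'_Block 1 − d'_Block 2 = 1.226 − 0.936 = 0.290
Block 1 has the higher sensitivity.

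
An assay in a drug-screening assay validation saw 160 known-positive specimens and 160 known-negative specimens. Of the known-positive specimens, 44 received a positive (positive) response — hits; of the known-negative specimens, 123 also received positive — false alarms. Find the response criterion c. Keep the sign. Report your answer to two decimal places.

H = 44/160 = 0.2750
FA = 123/160 = 0.7688
z(0.2750) = -0.598, z(0.7688) = 0.735
c = −½·[z(H) + z(FA)] = −0.5 × (-0.598 + 0.735) = -0.0685
c < 0: the assay has a liberal response bias.

c = -0.07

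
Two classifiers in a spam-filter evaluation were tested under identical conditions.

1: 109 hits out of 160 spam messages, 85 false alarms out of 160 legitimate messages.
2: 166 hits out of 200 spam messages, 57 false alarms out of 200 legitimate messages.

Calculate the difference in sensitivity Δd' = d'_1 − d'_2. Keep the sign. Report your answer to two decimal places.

1: z(0.6813) = 0.471, z(0.5312) = 0.078, d' = 0.393
2: z(0.8300) = 0.954, z(0.2850) = -0.568, d' = 1.522
Δd' = d'_1 − d'_2 = 0.393 − 1.522 = -1.129
2 has the higher sensitivity.

Δd' = -1.13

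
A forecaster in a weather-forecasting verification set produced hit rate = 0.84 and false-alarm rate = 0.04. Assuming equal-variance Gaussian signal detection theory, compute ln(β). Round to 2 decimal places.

Φ⁻¹(H) = Φ⁻¹(0.84) = 0.994
Φ⁻¹(FA) = Φ⁻¹(0.04) = -1.751
ln β = −½·[z(H)² − z(FA)²] = −0.5 × (0.988 − 3.066) = 1.039

ln β = 1.04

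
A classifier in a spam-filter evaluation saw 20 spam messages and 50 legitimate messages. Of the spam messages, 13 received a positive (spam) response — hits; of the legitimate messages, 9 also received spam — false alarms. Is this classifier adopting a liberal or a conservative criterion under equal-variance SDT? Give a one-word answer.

conservative

z(H) = 0.385, z(FA) = -0.915
c = −½·(z(H) + z(FA)) = 0.265
c > 0 → conservative criterion (biased toward responding “no”).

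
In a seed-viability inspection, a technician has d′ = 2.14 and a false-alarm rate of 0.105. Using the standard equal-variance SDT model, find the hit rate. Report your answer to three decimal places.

hit rate = 0.812

z(false-alarm rate) = z(0.105) = -1.2536
z(H) = z(FA) + d' = -1.2536 + 2.14 = 0.8864
hit rate = Φ(0.8864) = 0.8123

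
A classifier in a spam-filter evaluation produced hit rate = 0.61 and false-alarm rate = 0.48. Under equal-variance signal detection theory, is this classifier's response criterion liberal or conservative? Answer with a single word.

z(H) = 0.279, z(FA) = -0.050
c = −½·(z(H) + z(FA)) = -0.1145
c < 0 → liberal criterion (biased toward responding “yes”).

liberal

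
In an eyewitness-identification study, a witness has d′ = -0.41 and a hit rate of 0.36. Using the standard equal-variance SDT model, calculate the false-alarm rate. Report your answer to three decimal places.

false-alarm rate = 0.521

z(hit rate) = z(0.36) = -0.3585
z(FA) = z(H) − d' = -0.3585 − (-0.41) = 0.0515
false-alarm rate = Φ(0.0515) = 0.5205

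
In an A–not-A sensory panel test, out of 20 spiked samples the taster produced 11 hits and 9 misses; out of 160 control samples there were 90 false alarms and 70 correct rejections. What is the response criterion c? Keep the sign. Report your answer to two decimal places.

c = -0.14

H = 11/20 = 0.5500
FA = 90/160 = 0.5625
z(H) = 0.126
z(FA) = 0.157
c = −½·[z(H) + z(FA)] = −0.5 × (0.126 + 0.157) = -0.1415
c < 0: the taster has a liberal response bias.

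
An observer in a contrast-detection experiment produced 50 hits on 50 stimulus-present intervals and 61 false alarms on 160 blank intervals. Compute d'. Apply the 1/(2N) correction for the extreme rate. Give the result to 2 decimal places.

The hit rate is 50/50 = 1, so apply the 1/(2N) correction: H → 1 − 1/(2·50) = 0.99000.
z(H) = z(0.99000) = 2.326
z(FA) = z(0.38125) = -0.302
d' = 2.326 − (-0.302) = 2.628

d' = 2.63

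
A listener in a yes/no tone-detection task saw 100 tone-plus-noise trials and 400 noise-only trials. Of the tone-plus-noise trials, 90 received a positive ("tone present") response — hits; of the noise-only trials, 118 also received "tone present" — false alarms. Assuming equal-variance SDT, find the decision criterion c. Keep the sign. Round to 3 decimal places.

H = 90/100 = 0.9000
FA = 118/400 = 0.2950
z(0.9000) = 1.2816, z(0.2950) = -0.5388
c = −½·[z(H) + z(FA)] = −0.5 × (1.2816 + (-0.5388)) = -0.3714
c < 0: the listener has a liberal response bias.

c = -0.371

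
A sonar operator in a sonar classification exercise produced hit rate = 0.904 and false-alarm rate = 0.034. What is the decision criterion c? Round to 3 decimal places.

z(0.904) = 1.3047, z(0.034) = -1.8250
c = −½·[z(H) + z(FA)] = −0.5 × (1.3047 + (-1.8250)) = 0.26015
c > 0: the sonar operator has a conservative response bias.

c = 0.260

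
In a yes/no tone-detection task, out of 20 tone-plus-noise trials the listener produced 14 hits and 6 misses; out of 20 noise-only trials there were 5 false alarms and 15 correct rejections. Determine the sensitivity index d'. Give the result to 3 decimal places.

H = 14/20 = 0.7000
FA = 5/20 = 0.2500
z(H) = z(0.7000) = 0.5244
z(FA) = z(0.2500) = -0.6745
d' = z(H) − z(FA) = 0.5244 − (-0.6745) = 1.1989

d' = 1.199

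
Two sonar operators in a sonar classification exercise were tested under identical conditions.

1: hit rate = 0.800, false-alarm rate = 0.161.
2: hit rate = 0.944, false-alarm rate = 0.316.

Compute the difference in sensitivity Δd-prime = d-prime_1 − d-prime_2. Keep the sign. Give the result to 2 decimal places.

Δd-prime = -0.24

1: z(0.800) = 0.842, z(0.161) = -0.990, d' = 1.832
2: z(0.944) = 1.589, z(0.316) = -0.479, d' = 2.068
Δd' = d'_1 − d'_2 = 1.832 − 2.068 = -0.236
2 has the higher sensitivity.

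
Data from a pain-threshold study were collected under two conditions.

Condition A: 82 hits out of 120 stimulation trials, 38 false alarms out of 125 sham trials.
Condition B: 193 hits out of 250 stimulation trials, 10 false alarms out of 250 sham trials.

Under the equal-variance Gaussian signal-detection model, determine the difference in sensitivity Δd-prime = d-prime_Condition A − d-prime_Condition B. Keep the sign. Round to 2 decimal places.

Condition A: z(0.6833) = 0.477, z(0.3040) = -0.513, d' = 0.990
Condition B: z(0.7720) = 0.745, z(0.0400) = -1.751, d' = 2.496
Δd' = d'_Condition A − d'_Condition B = 0.990 − 2.496 = -1.506
Condition B has the higher sensitivity.

Δd-prime = -1.51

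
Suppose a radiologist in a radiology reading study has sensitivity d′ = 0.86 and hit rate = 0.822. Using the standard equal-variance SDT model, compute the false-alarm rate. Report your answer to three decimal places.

false-alarm rate = 0.525

z(hit rate) = z(0.822) = 0.9230
z(FA) = z(H) − d' = 0.9230 − 0.86 = 0.0630
false-alarm rate = Φ(0.0630) = 0.5251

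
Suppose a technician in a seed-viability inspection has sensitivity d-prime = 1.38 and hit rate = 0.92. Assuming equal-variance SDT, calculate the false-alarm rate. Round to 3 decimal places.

false-alarm rate = 0.510

z(hit rate) = z(0.92) = 1.4051
z(FA) = z(H) − d' = 1.4051 − 1.38 = 0.0251
false-alarm rate = Φ(0.0251) = 0.5100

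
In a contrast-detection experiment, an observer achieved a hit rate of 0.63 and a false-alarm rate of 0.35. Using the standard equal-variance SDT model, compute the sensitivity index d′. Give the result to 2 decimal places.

z(H) = z(0.63) = 0.332
z(FA) = z(0.35) = -0.385
d' = z(H) − z(FA) = 0.332 − (-0.385) = 0.717

d′ = 0.72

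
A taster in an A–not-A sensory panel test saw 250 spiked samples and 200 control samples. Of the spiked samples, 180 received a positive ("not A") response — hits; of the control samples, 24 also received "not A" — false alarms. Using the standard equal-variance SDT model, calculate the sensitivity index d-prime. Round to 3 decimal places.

H = 180/250 = 0.7200
FA = 24/200 = 0.1200
z(0.7200) = 0.5828, z(0.1200) = -1.1750
d' = z(H) − z(FA) = 0.5828 − (-1.1750) = 1.7578

d-prime = 1.758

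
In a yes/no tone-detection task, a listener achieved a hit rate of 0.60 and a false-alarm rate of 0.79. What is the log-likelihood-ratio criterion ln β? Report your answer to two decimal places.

ln β = 0.29

z(0.60) = 0.253, z(0.79) = 0.806
ln β = −½·[z(H)² − z(FA)²] = −0.5 × (0.064 − 0.650) = 0.293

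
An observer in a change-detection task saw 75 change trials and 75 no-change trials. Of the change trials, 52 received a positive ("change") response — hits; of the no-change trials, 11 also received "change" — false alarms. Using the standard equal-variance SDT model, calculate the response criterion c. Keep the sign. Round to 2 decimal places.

H = 52/75 = 0.6933
FA = 11/75 = 0.1467
z(H) = z(0.6933) = 0.505
z(FA) = z(0.1467) = -1.051
c = −½·[z(H) + z(FA)] = −0.5 × (0.505 + (-1.051)) = 0.273
c > 0: the observer has a conservative response bias.

c = 0.27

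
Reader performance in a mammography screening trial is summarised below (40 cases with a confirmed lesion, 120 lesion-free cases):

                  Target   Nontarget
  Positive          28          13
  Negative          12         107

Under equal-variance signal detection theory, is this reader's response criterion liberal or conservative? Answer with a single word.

conservative

z(H) = 0.524, z(FA) = -1.235
c = −½·(z(H) + z(FA)) = 0.3555
c > 0 → conservative criterion (biased toward responding “no”).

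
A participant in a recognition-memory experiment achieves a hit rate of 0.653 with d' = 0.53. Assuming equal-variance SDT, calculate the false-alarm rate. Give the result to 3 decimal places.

z(hit rate) = z(0.653) = 0.3934
z(FA) = z(H) − d' = 0.3934 − 0.53 = -0.1366
false-alarm rate = Φ(-0.1366) = 0.4457

false-alarm rate = 0.446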